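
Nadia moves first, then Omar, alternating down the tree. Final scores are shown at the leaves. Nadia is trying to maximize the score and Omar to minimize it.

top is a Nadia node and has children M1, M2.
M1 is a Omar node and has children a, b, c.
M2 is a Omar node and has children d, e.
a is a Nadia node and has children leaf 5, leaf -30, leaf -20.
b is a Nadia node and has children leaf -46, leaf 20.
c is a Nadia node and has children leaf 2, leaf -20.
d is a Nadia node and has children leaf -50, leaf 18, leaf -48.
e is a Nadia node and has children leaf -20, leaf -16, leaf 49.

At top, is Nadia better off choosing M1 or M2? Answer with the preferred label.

a (Nadia): max(5, -30, -20) = 5
b (Nadia): max(-46, 20) = 20
c (Nadia): max(2, -20) = 2
M1 (Omar): min(5, 20, 2) = 2
d (Nadia): max(-50, 18, -48) = 18
e (Nadia): max(-20, -16, 49) = 49
M2 (Omar): min(18, 49) = 18
Nadia prefers the higher value; M1=2, M2=18. M2 is better since 18 > 2.

M2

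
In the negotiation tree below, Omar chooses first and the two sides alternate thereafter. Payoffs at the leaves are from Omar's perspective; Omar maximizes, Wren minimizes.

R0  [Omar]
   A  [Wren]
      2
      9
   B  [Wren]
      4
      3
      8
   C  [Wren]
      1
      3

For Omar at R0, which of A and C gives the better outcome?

A

A (Wren): min(2, 9) = 2
C (Wren): min(1, 3) = 1
Omar prefers the higher value; A=2, C=1. A is better since 2 > 1.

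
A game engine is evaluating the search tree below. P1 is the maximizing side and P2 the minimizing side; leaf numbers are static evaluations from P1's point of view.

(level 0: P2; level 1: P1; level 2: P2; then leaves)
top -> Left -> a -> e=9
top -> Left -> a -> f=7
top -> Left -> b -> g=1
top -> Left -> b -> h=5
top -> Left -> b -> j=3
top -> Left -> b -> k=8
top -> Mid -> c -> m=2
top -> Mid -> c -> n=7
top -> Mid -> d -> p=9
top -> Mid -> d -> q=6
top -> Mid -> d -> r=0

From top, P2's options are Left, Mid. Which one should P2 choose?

Mid

a (P2): min(9, 7) = 7
b (P2): min(1, 5, 3, 8) = 1
Left (P1): max(7, 1) = 7
c (P2): min(2, 7) = 2
d (P2): min(9, 6, 0) = 0
Mid (P1): max(2, 0) = 2
top (P2): min(7, 2) = 2
P2 at top wants the lowest of {Left=7, Mid=2}, so chooses Mid.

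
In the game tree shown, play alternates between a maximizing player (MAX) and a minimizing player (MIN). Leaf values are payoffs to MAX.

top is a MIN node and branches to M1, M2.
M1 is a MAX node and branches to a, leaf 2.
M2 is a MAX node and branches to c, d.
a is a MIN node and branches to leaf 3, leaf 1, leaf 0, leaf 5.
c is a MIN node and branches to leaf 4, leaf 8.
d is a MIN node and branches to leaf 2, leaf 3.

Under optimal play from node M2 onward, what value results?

4

c (MIN): min(4, 8) = 4
d (MIN): min(2, 3) = 2
M2 (MAX): max(4, 2) = 4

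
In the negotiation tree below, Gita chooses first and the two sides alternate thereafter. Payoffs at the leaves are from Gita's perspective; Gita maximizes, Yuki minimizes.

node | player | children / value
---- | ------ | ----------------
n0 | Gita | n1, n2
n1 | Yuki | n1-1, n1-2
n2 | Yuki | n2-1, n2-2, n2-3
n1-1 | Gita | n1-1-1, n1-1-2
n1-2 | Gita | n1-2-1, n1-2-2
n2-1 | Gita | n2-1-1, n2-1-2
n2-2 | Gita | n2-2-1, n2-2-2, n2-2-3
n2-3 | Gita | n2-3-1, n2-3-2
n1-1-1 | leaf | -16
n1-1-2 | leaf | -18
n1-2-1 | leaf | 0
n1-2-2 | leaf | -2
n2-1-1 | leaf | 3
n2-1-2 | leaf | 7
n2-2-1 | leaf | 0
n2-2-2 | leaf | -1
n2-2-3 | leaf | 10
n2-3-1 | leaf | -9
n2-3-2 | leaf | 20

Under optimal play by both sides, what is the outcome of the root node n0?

n1-1 (Gita): max(-16, -18) = -16
n1-2 (Gita): max(0, -2) = 0
n1 (Yuki): min(-16, 0) = -16
n2-1 (Gita): max(3, 7) = 7
n2-2 (Gita): max(0, -1, 10) = 10
n2-3 (Gita): max(-9, 20) = 20
n2 (Yuki): min(7, 10, 20) = 7
n0 (Gita): max(-16, 7) = 7

7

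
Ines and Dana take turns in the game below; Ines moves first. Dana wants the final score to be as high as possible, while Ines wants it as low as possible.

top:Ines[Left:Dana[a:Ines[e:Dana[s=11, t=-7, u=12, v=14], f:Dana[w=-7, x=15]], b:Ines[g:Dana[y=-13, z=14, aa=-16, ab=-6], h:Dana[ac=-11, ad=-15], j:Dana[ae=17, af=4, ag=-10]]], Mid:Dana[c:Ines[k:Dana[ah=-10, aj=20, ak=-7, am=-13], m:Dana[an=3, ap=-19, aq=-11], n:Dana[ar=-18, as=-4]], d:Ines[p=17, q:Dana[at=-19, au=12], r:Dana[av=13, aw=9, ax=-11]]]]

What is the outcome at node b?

-11

g (Dana): max(-13, 14, -16, -6) = 14
h (Dana): max(-11, -15) = -11
j (Dana): max(17, 4, -10) = 17
b (Ines): min(14, -11, 17) = -11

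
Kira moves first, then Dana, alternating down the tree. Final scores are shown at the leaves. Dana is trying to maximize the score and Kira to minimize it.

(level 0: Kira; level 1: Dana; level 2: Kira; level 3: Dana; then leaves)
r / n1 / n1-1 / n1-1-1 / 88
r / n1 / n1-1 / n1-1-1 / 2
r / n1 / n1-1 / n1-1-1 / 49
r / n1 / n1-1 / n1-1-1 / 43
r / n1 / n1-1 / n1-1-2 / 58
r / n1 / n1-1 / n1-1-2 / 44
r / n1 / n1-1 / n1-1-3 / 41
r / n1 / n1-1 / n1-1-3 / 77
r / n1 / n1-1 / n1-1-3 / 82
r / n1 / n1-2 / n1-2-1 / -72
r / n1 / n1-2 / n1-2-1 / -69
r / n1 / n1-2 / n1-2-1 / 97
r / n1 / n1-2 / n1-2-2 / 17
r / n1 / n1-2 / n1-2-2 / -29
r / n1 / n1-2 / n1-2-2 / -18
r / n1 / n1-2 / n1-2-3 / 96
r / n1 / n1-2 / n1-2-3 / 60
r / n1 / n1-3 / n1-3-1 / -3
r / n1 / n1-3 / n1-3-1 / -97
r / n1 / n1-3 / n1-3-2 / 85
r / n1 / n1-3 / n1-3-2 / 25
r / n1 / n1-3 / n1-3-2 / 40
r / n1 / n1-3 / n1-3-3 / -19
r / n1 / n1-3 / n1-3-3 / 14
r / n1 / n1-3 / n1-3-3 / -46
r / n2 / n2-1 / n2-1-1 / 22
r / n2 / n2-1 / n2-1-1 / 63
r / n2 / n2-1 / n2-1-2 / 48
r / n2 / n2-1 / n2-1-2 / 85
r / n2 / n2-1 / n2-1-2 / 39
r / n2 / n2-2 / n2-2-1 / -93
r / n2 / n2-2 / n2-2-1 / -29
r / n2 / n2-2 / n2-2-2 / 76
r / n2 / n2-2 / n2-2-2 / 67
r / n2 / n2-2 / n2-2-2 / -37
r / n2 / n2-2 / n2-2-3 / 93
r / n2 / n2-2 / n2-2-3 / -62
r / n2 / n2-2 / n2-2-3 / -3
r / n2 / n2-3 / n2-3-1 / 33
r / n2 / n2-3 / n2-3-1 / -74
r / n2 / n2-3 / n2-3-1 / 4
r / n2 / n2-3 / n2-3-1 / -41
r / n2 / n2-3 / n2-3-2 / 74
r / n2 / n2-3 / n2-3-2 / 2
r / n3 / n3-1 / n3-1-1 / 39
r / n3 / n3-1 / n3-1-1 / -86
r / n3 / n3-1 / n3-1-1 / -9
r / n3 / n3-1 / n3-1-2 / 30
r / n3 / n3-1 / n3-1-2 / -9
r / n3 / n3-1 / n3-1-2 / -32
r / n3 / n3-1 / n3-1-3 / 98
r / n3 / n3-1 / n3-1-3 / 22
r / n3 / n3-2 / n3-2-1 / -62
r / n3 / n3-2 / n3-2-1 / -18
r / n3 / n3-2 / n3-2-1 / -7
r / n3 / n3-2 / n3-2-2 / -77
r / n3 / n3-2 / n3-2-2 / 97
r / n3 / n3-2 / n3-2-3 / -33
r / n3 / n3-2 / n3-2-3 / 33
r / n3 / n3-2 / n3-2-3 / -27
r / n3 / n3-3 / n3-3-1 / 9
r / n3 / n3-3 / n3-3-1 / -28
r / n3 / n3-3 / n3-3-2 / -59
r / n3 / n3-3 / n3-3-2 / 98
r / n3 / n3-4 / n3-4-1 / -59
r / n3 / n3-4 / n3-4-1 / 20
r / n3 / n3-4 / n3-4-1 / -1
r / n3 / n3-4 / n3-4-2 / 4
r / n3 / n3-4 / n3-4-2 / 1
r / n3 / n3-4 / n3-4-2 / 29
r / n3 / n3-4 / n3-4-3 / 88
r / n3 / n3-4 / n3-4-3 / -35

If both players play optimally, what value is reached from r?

30

n1-1-1 (Dana): max(88, 2, 49, 43) = 88
n1-1-2 (Dana): max(58, 44) = 58
n1-1-3 (Dana): max(41, 77, 82) = 82
n1-1 (Kira): min(88, 58, 82) = 58
n1-2-1 (Dana): max(-72, -69, 97) = 97
n1-2-2 (Dana): max(17, -29, -18) = 17
n1-2-3 (Dana): max(96, 60) = 96
n1-2 (Kira): min(97, 17, 96) = 17
n1-3-1 (Dana): max(-3, -97) = -3
n1-3-2 (Dana): max(85, 25, 40) = 85
n1-3-3 (Dana): max(-19, 14, -46) = 14
n1-3 (Kira): min(-3, 85, 14) = -3
n1 (Dana): max(58, 17, -3) = 58
n2-1-1 (Dana): max(22, 63) = 63
n2-1-2 (Dana): max(48, 85, 39) = 85
n2-1 (Kira): min(63, 85) = 63
n2-2-1 (Dana): max(-93, -29) = -29
n2-2-2 (Dana): max(76, 67, -37) = 76
n2-2-3 (Dana): max(93, -62, -3) = 93
n2-2 (Kira): min(-29, 76, 93) = -29
n2-3-1 (Dana): max(33, -74, 4, -41) = 33
n2-3-2 (Dana): max(74, 2) = 74
n2-3 (Kira): min(33, 74) = 33
n2 (Dana): max(63, -29, 33) = 63
n3-1-1 (Dana): max(39, -86, -9) = 39
n3-1-2 (Dana): max(30, -9, -32) = 30
n3-1-3 (Dana): max(98, 22) = 98
n3-1 (Kira): min(39, 30, 98) = 30
n3-2-1 (Dana): max(-62, -18, -7) = -7
n3-2-2 (Dana): max(-77, 97) = 97
n3-2-3 (Dana): max(-33, 33, -27) = 33
n3-2 (Kira): min(-7, 97, 33) = -7
n3-3-1 (Dana): max(9, -28) = 9
n3-3-2 (Dana): max(-59, 98) = 98
n3-3 (Kira): min(9, 98) = 9
n3-4-1 (Dana): max(-59, 20, -1) = 20
n3-4-2 (Dana): max(4, 1, 29) = 29
n3-4-3 (Dana): max(88, -35) = 88
n3-4 (Kira): min(20, 29, 88) = 20
n3 (Dana): max(30, -7, 9, 20) = 30
r (Kira): min(58, 63, 30) = 30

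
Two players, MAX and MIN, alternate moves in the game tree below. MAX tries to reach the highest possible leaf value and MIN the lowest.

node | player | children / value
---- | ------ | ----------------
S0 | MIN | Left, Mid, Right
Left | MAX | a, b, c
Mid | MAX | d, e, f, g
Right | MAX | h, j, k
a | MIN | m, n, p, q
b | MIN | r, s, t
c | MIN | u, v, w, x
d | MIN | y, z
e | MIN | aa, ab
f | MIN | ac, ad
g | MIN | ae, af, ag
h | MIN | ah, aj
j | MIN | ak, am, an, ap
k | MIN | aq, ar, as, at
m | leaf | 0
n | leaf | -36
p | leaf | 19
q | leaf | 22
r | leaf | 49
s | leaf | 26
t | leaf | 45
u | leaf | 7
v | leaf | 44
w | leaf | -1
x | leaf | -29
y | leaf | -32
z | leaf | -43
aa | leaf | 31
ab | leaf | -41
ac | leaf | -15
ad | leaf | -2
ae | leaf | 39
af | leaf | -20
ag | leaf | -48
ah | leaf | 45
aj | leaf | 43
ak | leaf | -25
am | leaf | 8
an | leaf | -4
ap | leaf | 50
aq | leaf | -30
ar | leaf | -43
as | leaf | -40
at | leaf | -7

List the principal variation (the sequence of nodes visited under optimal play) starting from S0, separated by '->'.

S0 -> Mid -> f -> ac

a (MIN): min(0, -36, 19, 22) = -36
b (MIN): min(49, 26, 45) = 26
c (MIN): min(7, 44, -1, -29) = -29
Left (MAX): max(-36, 26, -29) = 26
d (MIN): min(-32, -43) = -43
e (MIN): min(31, -41) = -41
f (MIN): min(-15, -2) = -15
g (MIN): min(39, -20, -48) = -48
Mid (MAX): max(-43, -41, -15, -48) = -15
h (MIN): min(45, 43) = 43
j (MIN): min(-25, 8, -4, 50) = -25
k (MIN): min(-30, -43, -40, -7) = -43
Right (MAX): max(43, -25, -43) = 43
S0 (MIN): min(26, -15, 43) = -15
At S0, MIN picks Mid (lowest: -15).
At Mid, MAX picks f (highest: -15).
At f, MIN picks ac (lowest: -15).
Terminal value -15.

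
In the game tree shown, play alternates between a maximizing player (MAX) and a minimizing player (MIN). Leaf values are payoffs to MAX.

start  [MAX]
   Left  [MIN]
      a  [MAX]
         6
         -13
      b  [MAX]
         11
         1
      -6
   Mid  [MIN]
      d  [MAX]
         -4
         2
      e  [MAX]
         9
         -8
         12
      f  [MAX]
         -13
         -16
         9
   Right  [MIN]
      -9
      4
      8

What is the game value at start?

2

a (MAX): max(6, -13) = 6
b (MAX): max(11, 1) = 11
Left (MIN): min(6, 11, -6) = -6
d (MAX): max(-4, 2) = 2
e (MAX): max(9, -8, 12) = 12
f (MAX): max(-13, -16, 9) = 9
Mid (MIN): min(2, 12, 9) = 2
Right (MIN): min(-9, 4, 8) = -9
start (MAX): max(-6, 2, -9) = 2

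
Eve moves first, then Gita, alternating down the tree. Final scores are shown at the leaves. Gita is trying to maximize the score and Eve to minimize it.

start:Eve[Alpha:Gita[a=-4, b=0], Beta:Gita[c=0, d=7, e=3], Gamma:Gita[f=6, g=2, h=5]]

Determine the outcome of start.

Alpha (Gita): max(-4, 0) = 0
Beta (Gita): max(0, 7, 3) = 7
Gamma (Gita): max(6, 2, 5) = 6
start (Eve): min(0, 7, 6) = 0

0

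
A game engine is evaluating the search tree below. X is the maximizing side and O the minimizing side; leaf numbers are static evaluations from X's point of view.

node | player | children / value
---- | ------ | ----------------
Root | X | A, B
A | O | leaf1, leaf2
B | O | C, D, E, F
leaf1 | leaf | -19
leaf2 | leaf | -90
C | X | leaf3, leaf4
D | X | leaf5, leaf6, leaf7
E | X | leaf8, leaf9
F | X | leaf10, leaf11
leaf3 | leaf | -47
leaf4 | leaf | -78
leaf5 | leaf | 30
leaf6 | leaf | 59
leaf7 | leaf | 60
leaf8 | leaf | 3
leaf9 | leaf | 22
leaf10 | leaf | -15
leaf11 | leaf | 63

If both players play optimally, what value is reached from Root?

-47

A (O): min(-19, -90) = -90
C (X): max(-47, -78) = -47
D (X): max(30, 59, 60) = 60
E (X): max(3, 22) = 22
F (X): max(-15, 63) = 63
B (O): min(-47, 60, 22, 63) = -47
Root (X): max(-90, -47) = -47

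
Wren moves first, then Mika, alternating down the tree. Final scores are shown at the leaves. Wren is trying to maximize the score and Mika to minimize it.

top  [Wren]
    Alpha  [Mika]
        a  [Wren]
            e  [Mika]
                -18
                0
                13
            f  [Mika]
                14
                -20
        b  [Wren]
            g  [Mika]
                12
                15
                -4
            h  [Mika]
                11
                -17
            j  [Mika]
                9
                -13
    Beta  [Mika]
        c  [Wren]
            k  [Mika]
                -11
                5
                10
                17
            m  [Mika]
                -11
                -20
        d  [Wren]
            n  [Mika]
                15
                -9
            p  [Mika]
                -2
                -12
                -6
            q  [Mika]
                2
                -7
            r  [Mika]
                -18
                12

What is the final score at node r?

-18

r (Mika): min(-18, 12) = -18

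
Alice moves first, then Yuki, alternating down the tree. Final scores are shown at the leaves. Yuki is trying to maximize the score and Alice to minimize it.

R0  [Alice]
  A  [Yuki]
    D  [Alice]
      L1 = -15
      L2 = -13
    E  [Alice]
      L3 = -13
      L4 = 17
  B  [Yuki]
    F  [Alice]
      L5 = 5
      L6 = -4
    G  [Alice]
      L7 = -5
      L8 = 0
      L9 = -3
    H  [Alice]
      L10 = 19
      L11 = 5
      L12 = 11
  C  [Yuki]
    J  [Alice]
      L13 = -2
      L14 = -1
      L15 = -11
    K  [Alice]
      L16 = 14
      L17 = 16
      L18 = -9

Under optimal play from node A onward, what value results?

-13

D (Alice): min(-15, -13) = -15
E (Alice): min(-13, 17) = -13
A (Yuki): max(-15, -13) = -13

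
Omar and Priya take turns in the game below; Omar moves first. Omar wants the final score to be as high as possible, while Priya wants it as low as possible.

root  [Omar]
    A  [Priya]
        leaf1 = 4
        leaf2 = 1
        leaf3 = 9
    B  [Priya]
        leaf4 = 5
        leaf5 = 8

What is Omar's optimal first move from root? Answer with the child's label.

B

A (Priya): min(4, 1, 9) = 1
B (Priya): min(5, 8) = 5
root (Omar): max(1, 5) = 5
Omar at root wants the highest of {A=1, B=5}, so chooses B.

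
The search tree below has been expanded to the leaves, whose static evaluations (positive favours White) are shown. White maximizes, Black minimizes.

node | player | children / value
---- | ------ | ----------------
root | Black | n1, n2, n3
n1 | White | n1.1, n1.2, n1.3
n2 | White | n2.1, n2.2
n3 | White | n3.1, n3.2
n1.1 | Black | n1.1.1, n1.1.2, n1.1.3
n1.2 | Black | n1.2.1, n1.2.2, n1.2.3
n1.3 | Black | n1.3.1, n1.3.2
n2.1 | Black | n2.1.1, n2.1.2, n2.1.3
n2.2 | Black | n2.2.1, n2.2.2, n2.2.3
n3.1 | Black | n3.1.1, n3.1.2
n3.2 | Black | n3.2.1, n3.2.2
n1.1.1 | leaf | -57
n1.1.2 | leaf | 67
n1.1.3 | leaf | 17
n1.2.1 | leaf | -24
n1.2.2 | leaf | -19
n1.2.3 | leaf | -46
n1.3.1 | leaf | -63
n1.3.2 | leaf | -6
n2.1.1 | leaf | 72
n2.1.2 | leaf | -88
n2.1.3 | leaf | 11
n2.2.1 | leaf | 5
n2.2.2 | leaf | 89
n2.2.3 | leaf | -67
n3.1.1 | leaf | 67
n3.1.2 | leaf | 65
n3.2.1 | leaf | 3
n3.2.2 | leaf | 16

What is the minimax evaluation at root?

n1.1 (Black): min(-57, 67, 17) = -57
n1.2 (Black): min(-24, -19, -46) = -46
n1.3 (Black): min(-63, -6) = -63
n1 (White): max(-57, -46, -63) = -46
n2.1 (Black): min(72, -88, 11) = -88
n2.2 (Black): min(5, 89, -67) = -67
n2 (White): max(-88, -67) = -67
n3.1 (Black): min(67, 65) = 65
n3.2 (Black): min(3, 16) = 3
n3 (White): max(65, 3) = 65
root (Black): min(-46, -67, 65) = -67

-67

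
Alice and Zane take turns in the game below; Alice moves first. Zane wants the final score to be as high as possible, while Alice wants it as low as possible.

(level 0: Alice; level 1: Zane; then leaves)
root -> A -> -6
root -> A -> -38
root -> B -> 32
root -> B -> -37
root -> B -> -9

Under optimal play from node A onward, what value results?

A (Zane): max(-6, -38) = -6

-6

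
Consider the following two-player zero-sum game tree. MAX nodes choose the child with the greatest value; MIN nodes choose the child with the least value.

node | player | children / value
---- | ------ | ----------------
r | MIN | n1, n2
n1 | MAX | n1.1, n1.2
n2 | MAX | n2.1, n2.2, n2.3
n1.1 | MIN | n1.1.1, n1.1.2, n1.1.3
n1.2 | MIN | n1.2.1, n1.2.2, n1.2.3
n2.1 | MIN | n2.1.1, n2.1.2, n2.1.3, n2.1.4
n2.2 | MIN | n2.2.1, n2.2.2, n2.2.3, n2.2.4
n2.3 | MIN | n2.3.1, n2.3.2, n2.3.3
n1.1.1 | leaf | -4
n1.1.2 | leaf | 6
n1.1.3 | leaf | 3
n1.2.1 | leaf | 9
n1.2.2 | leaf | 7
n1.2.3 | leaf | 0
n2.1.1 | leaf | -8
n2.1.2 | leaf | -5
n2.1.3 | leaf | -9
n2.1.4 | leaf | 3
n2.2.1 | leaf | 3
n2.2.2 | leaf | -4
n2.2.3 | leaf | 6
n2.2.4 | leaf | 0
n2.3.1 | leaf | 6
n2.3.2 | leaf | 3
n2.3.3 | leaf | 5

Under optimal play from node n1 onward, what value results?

n1.1 (MIN): min(-4, 6, 3) = -4
n1.2 (MIN): min(9, 7, 0) = 0
n1 (MAX): max(-4, 0) = 0

0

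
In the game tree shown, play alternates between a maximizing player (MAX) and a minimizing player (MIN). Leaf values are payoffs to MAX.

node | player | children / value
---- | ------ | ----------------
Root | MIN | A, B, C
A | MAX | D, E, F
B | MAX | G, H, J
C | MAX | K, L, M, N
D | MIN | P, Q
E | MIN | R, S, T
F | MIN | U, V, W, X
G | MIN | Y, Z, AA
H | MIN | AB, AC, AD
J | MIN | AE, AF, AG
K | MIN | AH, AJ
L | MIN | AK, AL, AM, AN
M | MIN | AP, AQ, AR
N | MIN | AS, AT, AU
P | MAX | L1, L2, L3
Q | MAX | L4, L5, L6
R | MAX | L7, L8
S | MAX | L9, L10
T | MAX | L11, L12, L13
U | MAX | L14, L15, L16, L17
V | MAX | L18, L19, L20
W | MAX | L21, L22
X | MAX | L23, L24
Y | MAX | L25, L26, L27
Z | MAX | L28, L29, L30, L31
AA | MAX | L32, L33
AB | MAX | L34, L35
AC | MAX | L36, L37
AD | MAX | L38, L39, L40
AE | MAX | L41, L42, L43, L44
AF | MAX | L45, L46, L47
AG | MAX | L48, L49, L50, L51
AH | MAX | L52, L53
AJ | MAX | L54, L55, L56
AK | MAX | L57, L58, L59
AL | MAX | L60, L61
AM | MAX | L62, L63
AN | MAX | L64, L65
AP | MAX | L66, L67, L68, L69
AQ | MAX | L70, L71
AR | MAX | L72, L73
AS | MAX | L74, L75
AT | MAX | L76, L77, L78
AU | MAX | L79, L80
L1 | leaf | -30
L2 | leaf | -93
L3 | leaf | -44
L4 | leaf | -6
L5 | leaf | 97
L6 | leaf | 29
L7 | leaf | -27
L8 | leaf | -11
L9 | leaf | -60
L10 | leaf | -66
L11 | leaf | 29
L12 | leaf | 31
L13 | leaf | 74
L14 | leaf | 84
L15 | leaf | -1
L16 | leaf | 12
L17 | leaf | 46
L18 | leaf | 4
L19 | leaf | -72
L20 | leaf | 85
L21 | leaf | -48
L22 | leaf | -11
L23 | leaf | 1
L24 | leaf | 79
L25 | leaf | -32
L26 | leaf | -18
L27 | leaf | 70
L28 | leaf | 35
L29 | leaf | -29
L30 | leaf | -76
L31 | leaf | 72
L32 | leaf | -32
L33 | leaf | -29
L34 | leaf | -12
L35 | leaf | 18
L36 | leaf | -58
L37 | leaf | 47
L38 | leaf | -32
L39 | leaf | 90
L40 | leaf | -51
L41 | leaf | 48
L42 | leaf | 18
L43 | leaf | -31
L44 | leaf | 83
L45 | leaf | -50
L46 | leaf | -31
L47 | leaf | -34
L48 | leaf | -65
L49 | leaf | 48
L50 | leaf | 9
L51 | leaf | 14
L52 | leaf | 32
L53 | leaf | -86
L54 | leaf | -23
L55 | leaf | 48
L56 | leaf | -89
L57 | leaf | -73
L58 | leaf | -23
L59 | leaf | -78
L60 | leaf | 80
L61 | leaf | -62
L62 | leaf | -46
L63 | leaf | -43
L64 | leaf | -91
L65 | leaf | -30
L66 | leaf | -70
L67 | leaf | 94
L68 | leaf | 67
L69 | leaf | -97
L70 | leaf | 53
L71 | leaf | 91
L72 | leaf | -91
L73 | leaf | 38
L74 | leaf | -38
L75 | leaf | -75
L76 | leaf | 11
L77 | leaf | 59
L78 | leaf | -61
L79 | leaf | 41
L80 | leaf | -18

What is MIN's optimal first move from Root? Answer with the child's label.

P (MAX): max(-30, -93, -44) = -30
Q (MAX): max(-6, 97, 29) = 97
D (MIN): min(-30, 97) = -30
R (MAX): max(-27, -11) = -11
S (MAX): max(-60, -66) = -60
T (MAX): max(29, 31, 74) = 74
E (MIN): min(-11, -60, 74) = -60
U (MAX): max(84, -1, 12, 46) = 84
V (MAX): max(4, -72, 85) = 85
W (MAX): max(-48, -11) = -11
X (MAX): max(1, 79) = 79
F (MIN): min(84, 85, -11, 79) = -11
A (MAX): max(-30, -60, -11) = -11
Y (MAX): max(-32, -18, 70) = 70
Z (MAX): max(35, -29, -76, 72) = 72
AA (MAX): max(-32, -29) = -29
G (MIN): min(70, 72, -29) = -29
AB (MAX): max(-12, 18) = 18
AC (MAX): max(-58, 47) = 47
AD (MAX): max(-32, 90, -51) = 90
H (MIN): min(18, 47, 90) = 18
AE (MAX): max(48, 18, -31, 83) = 83
AF (MAX): max(-50, -31, -34) = -31
AG (MAX): max(-65, 48, 9, 14) = 48
J (MIN): min(83, -31, 48) = -31
B (MAX): max(-29, 18, -31) = 18
AH (MAX): max(32, -86) = 32
AJ (MAX): max(-23, 48, -89) = 48
K (MIN): min(32, 48) = 32
AK (MAX): max(-73, -23, -78) = -23
AL (MAX): max(80, -62) = 80
AM (MAX): max(-46, -43) = -43
AN (MAX): max(-91, -30) = -30
L (MIN): min(-23, 80, -43, -30) = -43
AP (MAX): max(-70, 94, 67, -97) = 94
AQ (MAX): max(53, 91) = 91
AR (MAX): max(-91, 38) = 38
M (MIN): min(94, 91, 38) = 38
AS (MAX): max(-38, -75) = -38
AT (MAX): max(11, 59, -61) = 59
AU (MAX): max(41, -18) = 41
N (MIN): min(-38, 59, 41) = -38
C (MAX): max(32, -43, 38, -38) = 38
Root (MIN): min(-11, 18, 38) = -11
MIN at Root wants the lowest of {A=-11, B=18, C=38}, so chooses A.

A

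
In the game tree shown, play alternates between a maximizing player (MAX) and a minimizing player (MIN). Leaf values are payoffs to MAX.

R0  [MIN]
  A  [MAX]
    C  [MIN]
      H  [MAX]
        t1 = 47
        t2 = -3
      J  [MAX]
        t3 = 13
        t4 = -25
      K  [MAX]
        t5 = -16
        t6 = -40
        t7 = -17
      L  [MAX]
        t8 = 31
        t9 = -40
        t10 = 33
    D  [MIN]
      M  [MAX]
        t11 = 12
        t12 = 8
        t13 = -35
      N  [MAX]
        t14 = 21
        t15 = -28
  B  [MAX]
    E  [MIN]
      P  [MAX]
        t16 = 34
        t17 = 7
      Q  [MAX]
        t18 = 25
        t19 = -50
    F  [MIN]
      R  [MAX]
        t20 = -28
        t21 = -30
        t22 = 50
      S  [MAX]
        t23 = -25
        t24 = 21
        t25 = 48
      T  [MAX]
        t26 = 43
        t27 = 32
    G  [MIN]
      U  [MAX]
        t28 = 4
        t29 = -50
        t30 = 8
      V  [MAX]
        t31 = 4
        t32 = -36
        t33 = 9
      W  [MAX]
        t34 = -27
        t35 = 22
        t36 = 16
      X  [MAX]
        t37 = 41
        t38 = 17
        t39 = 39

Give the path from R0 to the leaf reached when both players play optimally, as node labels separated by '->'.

R0 -> A -> D -> M -> t11

H (MAX): max(47, -3) = 47
J (MAX): max(13, -25) = 13
K (MAX): max(-16, -40, -17) = -16
L (MAX): max(31, -40, 33) = 33
C (MIN): min(47, 13, -16, 33) = -16
M (MAX): max(12, 8, -35) = 12
N (MAX): max(21, -28) = 21
D (MIN): min(12, 21) = 12
A (MAX): max(-16, 12) = 12
P (MAX): max(34, 7) = 34
Q (MAX): max(25, -50) = 25
E (MIN): min(34, 25) = 25
R (MAX): max(-28, -30, 50) = 50
S (MAX): max(-25, 21, 48) = 48
T (MAX): max(43, 32) = 43
F (MIN): min(50, 48, 43) = 43
U (MAX): max(4, -50, 8) = 8
V (MAX): max(4, -36, 9) = 9
W (MAX): max(-27, 22, 16) = 22
X (MAX): max(41, 17, 39) = 41
G (MIN): min(8, 9, 22, 41) = 8
B (MAX): max(25, 43, 8) = 43
R0 (MIN): min(12, 43) = 12
At R0, MIN picks A (lowest: 12).
At A, MAX picks D (highest: 12).
At D, MIN picks M (lowest: 12).
At M, MAX picks t11 (highest: 12).
Terminal value 12.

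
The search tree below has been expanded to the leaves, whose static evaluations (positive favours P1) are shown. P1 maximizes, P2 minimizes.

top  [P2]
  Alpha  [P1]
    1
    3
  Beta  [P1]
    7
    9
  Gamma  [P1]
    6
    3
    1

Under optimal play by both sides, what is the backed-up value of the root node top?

3

Alpha (P1): max(1, 3) = 3
Beta (P1): max(7, 9) = 9
Gamma (P1): max(6, 3, 1) = 6
top (P2): min(3, 9, 6) = 3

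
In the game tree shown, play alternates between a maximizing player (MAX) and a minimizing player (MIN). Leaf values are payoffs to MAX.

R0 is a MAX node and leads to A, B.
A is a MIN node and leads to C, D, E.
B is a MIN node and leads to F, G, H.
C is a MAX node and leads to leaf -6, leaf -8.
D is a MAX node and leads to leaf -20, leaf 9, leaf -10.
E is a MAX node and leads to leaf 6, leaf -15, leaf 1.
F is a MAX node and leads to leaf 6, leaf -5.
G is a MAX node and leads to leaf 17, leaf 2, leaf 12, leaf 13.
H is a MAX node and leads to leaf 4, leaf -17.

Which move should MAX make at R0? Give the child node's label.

C (MAX): max(-6, -8) = -6
D (MAX): max(-20, 9, -10) = 9
E (MAX): max(6, -15, 1) = 6
A (MIN): min(-6, 9, 6) = -6
F (MAX): max(6, -5) = 6
G (MAX): max(17, 2, 12, 13) = 17
H (MAX): max(4, -17) = 4
B (MIN): min(6, 17, 4) = 4
R0 (MAX): max(-6, 4) = 4
MAX at R0 wants the highest of {A=-6, B=4}, so chooses B.

B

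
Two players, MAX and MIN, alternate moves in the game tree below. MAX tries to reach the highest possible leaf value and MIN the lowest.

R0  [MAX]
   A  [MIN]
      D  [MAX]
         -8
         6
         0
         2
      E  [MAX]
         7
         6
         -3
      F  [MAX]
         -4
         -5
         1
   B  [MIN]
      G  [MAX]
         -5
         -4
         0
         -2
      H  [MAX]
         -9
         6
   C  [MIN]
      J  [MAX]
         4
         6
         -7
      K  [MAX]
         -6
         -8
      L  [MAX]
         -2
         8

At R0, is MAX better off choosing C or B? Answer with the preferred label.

B

J (MAX): max(4, 6, -7) = 6
K (MAX): max(-6, -8) = -6
L (MAX): max(-2, 8) = 8
C (MIN): min(6, -6, 8) = -6
G (MAX): max(-5, -4, 0, -2) = 0
H (MAX): max(-9, 6) = 6
B (MIN): min(0, 6) = 0
MAX prefers the higher value; C=-6, B=0. B is better since 0 > -6.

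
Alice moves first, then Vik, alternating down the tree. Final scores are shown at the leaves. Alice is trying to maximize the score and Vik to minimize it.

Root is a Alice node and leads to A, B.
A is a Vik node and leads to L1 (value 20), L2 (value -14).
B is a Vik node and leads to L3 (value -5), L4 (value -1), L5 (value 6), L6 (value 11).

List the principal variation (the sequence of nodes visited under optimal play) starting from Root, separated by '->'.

Root -> B -> L3

A (Vik): min(20, -14) = -14
B (Vik): min(-5, -1, 6, 11) = -5
Root (Alice): max(-14, -5) = -5
At Root, Alice picks B (highest: -5).
At B, Vik picks L3 (lowest: -5).
Terminal value -5.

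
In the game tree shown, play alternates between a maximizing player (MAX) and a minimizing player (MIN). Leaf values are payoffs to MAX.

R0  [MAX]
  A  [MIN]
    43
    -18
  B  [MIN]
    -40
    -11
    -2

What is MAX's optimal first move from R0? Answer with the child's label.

A

A (MIN): min(43, -18) = -18
B (MIN): min(-40, -11, -2) = -40
R0 (MAX): max(-18, -40) = -18
MAX at R0 wants the highest of {A=-18, B=-40}, so chooses A.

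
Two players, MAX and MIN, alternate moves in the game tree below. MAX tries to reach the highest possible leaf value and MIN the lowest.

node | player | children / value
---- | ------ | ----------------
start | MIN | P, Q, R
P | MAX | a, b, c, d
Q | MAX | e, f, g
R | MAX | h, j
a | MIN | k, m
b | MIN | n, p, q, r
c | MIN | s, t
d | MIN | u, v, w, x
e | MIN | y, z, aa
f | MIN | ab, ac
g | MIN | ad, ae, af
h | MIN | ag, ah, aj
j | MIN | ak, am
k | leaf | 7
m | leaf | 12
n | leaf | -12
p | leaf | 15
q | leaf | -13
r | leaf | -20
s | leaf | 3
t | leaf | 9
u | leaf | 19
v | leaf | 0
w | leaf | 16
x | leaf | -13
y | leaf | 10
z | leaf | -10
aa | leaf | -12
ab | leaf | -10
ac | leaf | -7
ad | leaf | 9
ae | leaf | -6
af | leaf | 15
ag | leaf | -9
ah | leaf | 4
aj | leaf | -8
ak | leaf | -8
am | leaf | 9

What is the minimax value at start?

a (MIN): min(7, 12) = 7
b (MIN): min(-12, 15, -13, -20) = -20
c (MIN): min(3, 9) = 3
d (MIN): min(19, 0, 16, -13) = -13
P (MAX): max(7, -20, 3, -13) = 7
e (MIN): min(10, -10, -12) = -12
f (MIN): min(-10, -7) = -10
g (MIN): min(9, -6, 15) = -6
Q (MAX): max(-12, -10, -6) = -6
h (MIN): min(-9, 4, -8) = -9
j (MIN): min(-8, 9) = -8
R (MAX): max(-9, -8) = -8
start (MIN): min(7, -6, -8) = -8

-8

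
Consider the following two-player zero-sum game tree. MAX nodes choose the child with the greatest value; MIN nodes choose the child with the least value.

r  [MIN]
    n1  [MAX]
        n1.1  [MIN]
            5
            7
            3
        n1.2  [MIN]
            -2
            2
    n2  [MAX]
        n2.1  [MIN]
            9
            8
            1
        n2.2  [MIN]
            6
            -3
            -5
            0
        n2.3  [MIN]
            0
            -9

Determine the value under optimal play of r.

n1.1 (MIN): min(5, 7, 3) = 3
n1.2 (MIN): min(-2, 2) = -2
n1 (MAX): max(3, -2) = 3
n2.1 (MIN): min(9, 8, 1) = 1
n2.2 (MIN): min(6, -3, -5, 0) = -5
n2.3 (MIN): min(0, -9) = -9
n2 (MAX): max(1, -5, -9) = 1
r (MIN): min(3, 1) = 1

1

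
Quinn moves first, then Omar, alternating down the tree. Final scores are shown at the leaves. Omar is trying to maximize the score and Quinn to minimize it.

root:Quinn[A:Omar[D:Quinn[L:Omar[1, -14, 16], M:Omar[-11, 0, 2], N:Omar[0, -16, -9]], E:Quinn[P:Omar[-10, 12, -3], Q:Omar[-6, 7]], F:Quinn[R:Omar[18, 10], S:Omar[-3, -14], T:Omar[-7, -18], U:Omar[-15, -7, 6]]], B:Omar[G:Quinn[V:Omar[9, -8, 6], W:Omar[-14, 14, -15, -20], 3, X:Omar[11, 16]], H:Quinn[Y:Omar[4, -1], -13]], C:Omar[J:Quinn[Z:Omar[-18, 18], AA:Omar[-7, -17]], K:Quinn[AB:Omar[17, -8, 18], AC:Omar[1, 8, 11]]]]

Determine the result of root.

L (Omar): max(1, -14, 16) = 16
M (Omar): max(-11, 0, 2) = 2
N (Omar): max(0, -16, -9) = 0
D (Quinn): min(16, 2, 0) = 0
P (Omar): max(-10, 12, -3) = 12
Q (Omar): max(-6, 7) = 7
E (Quinn): min(12, 7) = 7
R (Omar): max(18, 10) = 18
S (Omar): max(-3, -14) = -3
T (Omar): max(-7, -18) = -7
U (Omar): max(-15, -7, 6) = 6
F (Quinn): min(18, -3, -7, 6) = -7
A (Omar): max(0, 7, -7) = 7
V (Omar): max(9, -8, 6) = 9
W (Omar): max(-14, 14, -15, -20) = 14
X (Omar): max(11, 16) = 16
G (Quinn): min(9, 14, 3, 16) = 3
Y (Omar): max(4, -1) = 4
H (Quinn): min(4, -13) = -13
B (Omar): max(3, -13) = 3
Z (Omar): max(-18, 18) = 18
AA (Omar): max(-7, -17) = -7
J (Quinn): min(18, -7) = -7
AB (Omar): max(17, -8, 18) = 18
AC (Omar): max(1, 8, 11) = 11
K (Quinn): min(18, 11) = 11
C (Omar): max(-7, 11) = 11
root (Quinn): min(7, 3, 11) = 3

3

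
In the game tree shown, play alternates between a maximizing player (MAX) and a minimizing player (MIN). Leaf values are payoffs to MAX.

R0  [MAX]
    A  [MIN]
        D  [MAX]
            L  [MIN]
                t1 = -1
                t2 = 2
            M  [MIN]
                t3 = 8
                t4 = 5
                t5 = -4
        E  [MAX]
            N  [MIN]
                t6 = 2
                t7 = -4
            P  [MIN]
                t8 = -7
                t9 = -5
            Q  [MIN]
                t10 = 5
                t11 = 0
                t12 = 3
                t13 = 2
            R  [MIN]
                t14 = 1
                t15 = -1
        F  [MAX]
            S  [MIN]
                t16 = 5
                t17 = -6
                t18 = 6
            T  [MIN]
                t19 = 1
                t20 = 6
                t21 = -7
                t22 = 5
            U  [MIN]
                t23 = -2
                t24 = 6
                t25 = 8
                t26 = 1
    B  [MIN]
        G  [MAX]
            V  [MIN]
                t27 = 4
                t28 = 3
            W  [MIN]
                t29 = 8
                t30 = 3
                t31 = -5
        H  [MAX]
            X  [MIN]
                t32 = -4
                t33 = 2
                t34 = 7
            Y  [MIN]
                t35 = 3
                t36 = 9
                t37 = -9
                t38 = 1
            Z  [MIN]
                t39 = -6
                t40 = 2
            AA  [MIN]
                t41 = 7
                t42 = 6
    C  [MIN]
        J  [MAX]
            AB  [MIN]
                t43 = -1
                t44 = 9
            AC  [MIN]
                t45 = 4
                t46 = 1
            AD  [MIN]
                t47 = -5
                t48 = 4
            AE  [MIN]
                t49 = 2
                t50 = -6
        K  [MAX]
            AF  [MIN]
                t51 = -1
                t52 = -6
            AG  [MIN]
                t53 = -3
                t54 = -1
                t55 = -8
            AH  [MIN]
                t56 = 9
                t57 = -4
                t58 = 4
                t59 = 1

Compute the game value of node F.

-2

S (MIN): min(5, -6, 6) = -6
T (MIN): min(1, 6, -7, 5) = -7
U (MIN): min(-2, 6, 8, 1) = -2
F (MAX): max(-6, -7, -2) = -2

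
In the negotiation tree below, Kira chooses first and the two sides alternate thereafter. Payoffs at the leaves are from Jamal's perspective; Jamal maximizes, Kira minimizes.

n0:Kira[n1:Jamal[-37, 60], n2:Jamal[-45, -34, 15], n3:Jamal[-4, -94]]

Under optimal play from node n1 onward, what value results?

60

n1 (Jamal): max(-37, 60) = 60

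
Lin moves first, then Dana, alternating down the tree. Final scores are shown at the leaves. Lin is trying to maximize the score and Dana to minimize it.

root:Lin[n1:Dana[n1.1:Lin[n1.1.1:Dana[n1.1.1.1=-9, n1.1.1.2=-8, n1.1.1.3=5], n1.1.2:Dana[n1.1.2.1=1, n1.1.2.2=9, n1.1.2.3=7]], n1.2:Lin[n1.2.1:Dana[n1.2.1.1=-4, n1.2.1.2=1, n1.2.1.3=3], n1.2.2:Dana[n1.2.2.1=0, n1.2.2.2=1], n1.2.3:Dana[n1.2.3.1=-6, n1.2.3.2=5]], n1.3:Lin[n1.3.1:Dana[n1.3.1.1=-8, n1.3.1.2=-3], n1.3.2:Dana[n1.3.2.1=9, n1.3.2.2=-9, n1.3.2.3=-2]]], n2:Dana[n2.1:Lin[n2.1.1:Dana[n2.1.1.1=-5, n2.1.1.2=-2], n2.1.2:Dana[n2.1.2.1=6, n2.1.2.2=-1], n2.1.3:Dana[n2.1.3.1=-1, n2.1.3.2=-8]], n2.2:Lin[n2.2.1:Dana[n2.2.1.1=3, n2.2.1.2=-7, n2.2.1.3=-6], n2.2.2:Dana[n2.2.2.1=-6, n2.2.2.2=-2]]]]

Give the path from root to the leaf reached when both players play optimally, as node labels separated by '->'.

n1.1.1 (Dana): min(-9, -8, 5) = -9
n1.1.2 (Dana): min(1, 9, 7) = 1
n1.1 (Lin): max(-9, 1) = 1
n1.2.1 (Dana): min(-4, 1, 3) = -4
n1.2.2 (Dana): min(0, 1) = 0
n1.2.3 (Dana): min(-6, 5) = -6
n1.2 (Lin): max(-4, 0, -6) = 0
n1.3.1 (Dana): min(-8, -3) = -8
n1.3.2 (Dana): min(9, -9, -2) = -9
n1.3 (Lin): max(-8, -9) = -8
n1 (Dana): min(1, 0, -8) = -8
n2.1.1 (Dana): min(-5, -2) = -5
n2.1.2 (Dana): min(6, -1) = -1
n2.1.3 (Dana): min(-1, -8) = -8
n2.1 (Lin): max(-5, -1, -8) = -1
n2.2.1 (Dana): min(3, -7, -6) = -7
n2.2.2 (Dana): min(-6, -2) = -6
n2.2 (Lin): max(-7, -6) = -6
n2 (Dana): min(-1, -6) = -6
root (Lin): max(-8, -6) = -6
At root, Lin picks n2 (highest: -6).
At n2, Dana picks n2.2 (lowest: -6).
At n2.2, Lin picks n2.2.2 (highest: -6).
At n2.2.2, Dana picks n2.2.2.1 (lowest: -6).
Terminal value -6.

root -> n2 -> n2.2 -> n2.2.2 -> n2.2.2.1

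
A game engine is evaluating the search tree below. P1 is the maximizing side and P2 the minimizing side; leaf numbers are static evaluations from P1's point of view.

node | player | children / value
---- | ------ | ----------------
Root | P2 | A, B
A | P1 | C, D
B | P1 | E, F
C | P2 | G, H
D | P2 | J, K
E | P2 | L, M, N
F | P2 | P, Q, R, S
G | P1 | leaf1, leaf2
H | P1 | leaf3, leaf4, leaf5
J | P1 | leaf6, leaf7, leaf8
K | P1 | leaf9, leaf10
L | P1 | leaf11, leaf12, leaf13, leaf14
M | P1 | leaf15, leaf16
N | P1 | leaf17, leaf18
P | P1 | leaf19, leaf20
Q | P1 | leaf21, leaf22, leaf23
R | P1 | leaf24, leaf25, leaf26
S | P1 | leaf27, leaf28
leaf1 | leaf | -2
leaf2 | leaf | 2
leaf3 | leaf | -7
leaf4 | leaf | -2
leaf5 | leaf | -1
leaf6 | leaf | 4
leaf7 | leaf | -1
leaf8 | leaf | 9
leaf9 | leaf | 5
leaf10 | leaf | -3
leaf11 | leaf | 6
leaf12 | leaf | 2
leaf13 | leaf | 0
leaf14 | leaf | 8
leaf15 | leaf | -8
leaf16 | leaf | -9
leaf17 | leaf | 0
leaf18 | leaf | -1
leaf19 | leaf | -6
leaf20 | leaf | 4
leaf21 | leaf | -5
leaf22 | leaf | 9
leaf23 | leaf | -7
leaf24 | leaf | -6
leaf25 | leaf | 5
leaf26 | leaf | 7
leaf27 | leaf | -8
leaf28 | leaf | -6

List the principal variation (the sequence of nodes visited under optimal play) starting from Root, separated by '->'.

Root -> B -> F -> S -> leaf28

G (P1): max(-2, 2) = 2
H (P1): max(-7, -2, -1) = -1
C (P2): min(2, -1) = -1
J (P1): max(4, -1, 9) = 9
K (P1): max(5, -3) = 5
D (P2): min(9, 5) = 5
A (P1): max(-1, 5) = 5
L (P1): max(6, 2, 0, 8) = 8
M (P1): max(-8, -9) = -8
N (P1): max(0, -1) = 0
E (P2): min(8, -8, 0) = -8
P (P1): max(-6, 4) = 4
Q (P1): max(-5, 9, -7) = 9
R (P1): max(-6, 5, 7) = 7
S (P1): max(-8, -6) = -6
F (P2): min(4, 9, 7, -6) = -6
B (P1): max(-8, -6) = -6
Root (P2): min(5, -6) = -6
At Root, P2 picks B (lowest: -6).
At B, P1 picks F (highest: -6).
At F, P2 picks S (lowest: -6).
At S, P1 picks leaf28 (highest: -6).
Terminal value -6.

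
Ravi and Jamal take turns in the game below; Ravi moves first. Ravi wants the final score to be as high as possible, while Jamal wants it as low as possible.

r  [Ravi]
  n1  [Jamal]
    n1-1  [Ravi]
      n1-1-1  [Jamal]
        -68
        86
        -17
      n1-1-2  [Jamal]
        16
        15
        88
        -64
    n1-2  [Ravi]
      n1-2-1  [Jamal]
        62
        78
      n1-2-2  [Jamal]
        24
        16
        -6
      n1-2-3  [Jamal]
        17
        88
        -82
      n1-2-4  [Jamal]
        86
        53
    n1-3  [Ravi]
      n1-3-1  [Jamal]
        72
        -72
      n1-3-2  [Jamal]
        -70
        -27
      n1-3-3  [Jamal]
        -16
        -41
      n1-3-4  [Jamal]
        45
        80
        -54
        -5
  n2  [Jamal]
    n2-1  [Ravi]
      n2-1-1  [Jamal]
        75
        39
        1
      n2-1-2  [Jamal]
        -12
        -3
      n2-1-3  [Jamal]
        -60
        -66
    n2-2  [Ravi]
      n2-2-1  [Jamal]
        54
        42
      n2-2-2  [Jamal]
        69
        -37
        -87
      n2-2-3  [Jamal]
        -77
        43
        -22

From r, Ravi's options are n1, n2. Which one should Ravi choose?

n1-1-1 (Jamal): min(-68, 86, -17) = -68
n1-1-2 (Jamal): min(16, 15, 88, -64) = -64
n1-1 (Ravi): max(-68, -64) = -64
n1-2-1 (Jamal): min(62, 78) = 62
n1-2-2 (Jamal): min(24, 16, -6) = -6
n1-2-3 (Jamal): min(17, 88, -82) = -82
n1-2-4 (Jamal): min(86, 53) = 53
n1-2 (Ravi): max(62, -6, -82, 53) = 62
n1-3-1 (Jamal): min(72, -72) = -72
n1-3-2 (Jamal): min(-70, -27) = -70
n1-3-3 (Jamal): min(-16, -41) = -41
n1-3-4 (Jamal): min(45, 80, -54, -5) = -54
n1-3 (Ravi): max(-72, -70, -41, -54) = -41
n1 (Jamal): min(-64, 62, -41) = -64
n2-1-1 (Jamal): min(75, 39, 1) = 1
n2-1-2 (Jamal): min(-12, -3) = -12
n2-1-3 (Jamal): min(-60, -66) = -66
n2-1 (Ravi): max(1, -12, -66) = 1
n2-2-1 (Jamal): min(54, 42) = 42
n2-2-2 (Jamal): min(69, -37, -87) = -87
n2-2-3 (Jamal): min(-77, 43, -22) = -77
n2-2 (Ravi): max(42, -87, -77) = 42
n2 (Jamal): min(1, 42) = 1
r (Ravi): max(-64, 1) = 1
Ravi at r wants the highest of {n1=-64, n2=1}, so chooses n2.

n2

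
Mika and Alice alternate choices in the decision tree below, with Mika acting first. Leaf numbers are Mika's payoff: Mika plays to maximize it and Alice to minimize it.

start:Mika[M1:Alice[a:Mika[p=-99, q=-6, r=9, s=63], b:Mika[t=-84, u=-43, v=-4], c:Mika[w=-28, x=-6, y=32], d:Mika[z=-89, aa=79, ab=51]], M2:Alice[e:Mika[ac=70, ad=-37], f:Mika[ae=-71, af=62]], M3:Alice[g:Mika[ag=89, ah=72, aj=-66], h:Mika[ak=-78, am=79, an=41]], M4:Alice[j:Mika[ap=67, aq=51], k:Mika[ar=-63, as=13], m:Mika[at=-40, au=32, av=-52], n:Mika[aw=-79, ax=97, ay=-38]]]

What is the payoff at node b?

b (Mika): max(-84, -43, -4) = -4

-4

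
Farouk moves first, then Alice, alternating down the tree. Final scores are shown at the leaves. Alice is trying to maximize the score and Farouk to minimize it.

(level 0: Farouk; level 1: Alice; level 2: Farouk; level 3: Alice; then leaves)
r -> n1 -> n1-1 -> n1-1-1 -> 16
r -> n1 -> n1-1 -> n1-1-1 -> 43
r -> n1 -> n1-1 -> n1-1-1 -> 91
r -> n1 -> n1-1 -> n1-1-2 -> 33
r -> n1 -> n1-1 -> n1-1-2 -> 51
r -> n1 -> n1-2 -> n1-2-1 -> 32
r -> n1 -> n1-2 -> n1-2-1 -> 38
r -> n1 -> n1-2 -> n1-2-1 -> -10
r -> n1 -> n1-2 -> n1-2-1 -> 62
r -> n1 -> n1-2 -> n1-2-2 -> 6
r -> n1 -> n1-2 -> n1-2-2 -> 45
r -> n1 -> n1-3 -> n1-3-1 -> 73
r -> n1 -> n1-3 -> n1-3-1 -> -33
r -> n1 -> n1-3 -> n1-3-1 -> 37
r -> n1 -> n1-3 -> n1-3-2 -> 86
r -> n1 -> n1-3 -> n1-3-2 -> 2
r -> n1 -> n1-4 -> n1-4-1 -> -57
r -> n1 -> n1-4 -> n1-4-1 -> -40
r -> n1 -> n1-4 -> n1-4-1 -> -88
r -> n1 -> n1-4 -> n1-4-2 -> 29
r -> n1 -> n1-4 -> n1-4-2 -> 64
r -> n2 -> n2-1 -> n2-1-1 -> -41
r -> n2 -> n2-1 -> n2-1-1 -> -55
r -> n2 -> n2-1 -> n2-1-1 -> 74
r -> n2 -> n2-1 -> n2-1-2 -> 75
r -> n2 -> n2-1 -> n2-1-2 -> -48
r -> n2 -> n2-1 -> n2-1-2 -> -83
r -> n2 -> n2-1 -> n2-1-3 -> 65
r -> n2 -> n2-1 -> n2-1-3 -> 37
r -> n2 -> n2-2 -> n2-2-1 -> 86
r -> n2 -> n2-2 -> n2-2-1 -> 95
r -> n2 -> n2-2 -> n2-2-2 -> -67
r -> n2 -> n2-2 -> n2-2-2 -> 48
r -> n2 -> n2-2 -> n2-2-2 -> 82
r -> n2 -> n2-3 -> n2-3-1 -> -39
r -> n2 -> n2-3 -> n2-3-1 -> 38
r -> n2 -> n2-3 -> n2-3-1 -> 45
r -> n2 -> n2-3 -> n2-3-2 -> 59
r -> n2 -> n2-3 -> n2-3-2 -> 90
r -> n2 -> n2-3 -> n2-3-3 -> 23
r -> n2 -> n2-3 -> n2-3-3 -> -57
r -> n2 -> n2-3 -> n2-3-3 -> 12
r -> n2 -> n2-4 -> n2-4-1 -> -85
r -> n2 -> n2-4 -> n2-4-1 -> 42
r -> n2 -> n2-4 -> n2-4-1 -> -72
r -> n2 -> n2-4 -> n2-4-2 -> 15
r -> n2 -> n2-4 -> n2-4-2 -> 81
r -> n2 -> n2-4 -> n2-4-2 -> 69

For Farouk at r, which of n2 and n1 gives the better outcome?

n2-1-1 (Alice): max(-41, -55, 74) = 74
n2-1-2 (Alice): max(75, -48, -83) = 75
n2-1-3 (Alice): max(65, 37) = 65
n2-1 (Farouk): min(74, 75, 65) = 65
n2-2-1 (Alice): max(86, 95) = 95
n2-2-2 (Alice): max(-67, 48, 82) = 82
n2-2 (Farouk): min(95, 82) = 82
n2-3-1 (Alice): max(-39, 38, 45) = 45
n2-3-2 (Alice): max(59, 90) = 90
n2-3-3 (Alice): max(23, -57, 12) = 23
n2-3 (Farouk): min(45, 90, 23) = 23
n2-4-1 (Alice): max(-85, 42, -72) = 42
n2-4-2 (Alice): max(15, 81, 69) = 81
n2-4 (Farouk): min(42, 81) = 42
n2 (Alice): max(65, 82, 23, 42) = 82
n1-1-1 (Alice): max(16, 43, 91) = 91
n1-1-2 (Alice): max(33, 51) = 51
n1-1 (Farouk): min(91, 51) = 51
n1-2-1 (Alice): max(32, 38, -10, 62) = 62
n1-2-2 (Alice): max(6, 45) = 45
n1-2 (Farouk): min(62, 45) = 45
n1-3-1 (Alice): max(73, -33, 37) = 73
n1-3-2 (Alice): max(86, 2) = 86
n1-3 (Farouk): min(73, 86) = 73
n1-4-1 (Alice): max(-57, -40, -88) = -40
n1-4-2 (Alice): max(29, 64) = 64
n1-4 (Farouk): min(-40, 64) = -40
n1 (Alice): max(51, 45, 73, -40) = 73
Farouk prefers the lower value; n2=82, n1=73. n1 is better since 73 < 82.

n1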